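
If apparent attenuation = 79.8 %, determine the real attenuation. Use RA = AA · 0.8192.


RA = 79.8 · 0.8192

65.3722 %


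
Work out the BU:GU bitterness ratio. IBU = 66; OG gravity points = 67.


BU:GU = IBU / OG_points
BU:GU = 66 / 67

0.9851


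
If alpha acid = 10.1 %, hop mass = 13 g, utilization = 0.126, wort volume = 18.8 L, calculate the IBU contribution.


IBU = (α/100)·mass·U·1000 / V
IBU = (10.1/100)·13·0.126·1000 / 18.8

8.7999 IBU


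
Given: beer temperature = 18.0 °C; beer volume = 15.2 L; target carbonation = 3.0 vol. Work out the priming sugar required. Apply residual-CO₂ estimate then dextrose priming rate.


residual = 14.695·(0.01821 + 0.09011·e^(−0.04·T));  sugar = (target − residual)·4.0·V
residual = 14.695·(0.01821 + 0.09011·e^(−0.04·18.0)) = 0.9121
sugar = (3.0 − 0.9121)·4.0·15.2

126.9421 g


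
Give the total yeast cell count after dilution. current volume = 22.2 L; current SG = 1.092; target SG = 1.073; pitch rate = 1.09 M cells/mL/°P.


V_w = V·((SG_c−1)/(SG_t−1)−1);  °P = 259 − 259/SG_t;  cells = rate·(V+V_w)·°P
V_w = 22.2·((1.092−1)/(1.073−1)−1) = 5.7781
V_final = 22.2 + 5.7781 = 27.9781
°P = 259 − 259/1.073 = 17.6207
cells = 1.09·27.9781·17.6207

537.3625 billion cells


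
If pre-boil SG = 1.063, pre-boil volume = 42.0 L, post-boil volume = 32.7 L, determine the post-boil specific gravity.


SG_post = 1 + (SG_pre − 1)·V_pre/V_post
pts_pre = (1.063 − 1)·1000 = 63.0000
pts_post = 63.0000·42.0/32.7 = 80.9174
SG_post = 1 + 80.9174/1000

1.0809


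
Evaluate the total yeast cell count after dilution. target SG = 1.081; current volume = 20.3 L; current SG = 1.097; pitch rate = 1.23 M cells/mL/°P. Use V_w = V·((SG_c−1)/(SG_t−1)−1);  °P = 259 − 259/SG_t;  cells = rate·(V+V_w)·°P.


V_w = 20.3·((1.097−1)/(1.081−1)−1) = 4.0099
V_final = 20.3 + 4.0099 = 24.3099
°P = 259 − 259/1.081 = 19.4070
cells = 1.23·24.3099·19.4070

580.2925 billion cells


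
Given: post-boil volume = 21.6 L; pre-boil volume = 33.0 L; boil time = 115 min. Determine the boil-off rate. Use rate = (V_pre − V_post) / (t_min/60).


rate = (33.0 − 21.6) / (115/60)

5.9478 L/hr


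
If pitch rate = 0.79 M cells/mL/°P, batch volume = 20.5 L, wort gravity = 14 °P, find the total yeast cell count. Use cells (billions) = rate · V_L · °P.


cells = 0.79 · 20.5 · 14

226.7300 billion cells


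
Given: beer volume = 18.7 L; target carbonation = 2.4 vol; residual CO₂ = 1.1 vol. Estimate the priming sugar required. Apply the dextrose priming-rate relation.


sugar = (target − residual)·4.0·V
sugar = (2.4 − 1.1)·4.0·18.7

97.2400 g


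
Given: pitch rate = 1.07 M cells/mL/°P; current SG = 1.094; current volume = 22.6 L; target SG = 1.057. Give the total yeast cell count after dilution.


V_w = V·((SG_c−1)/(SG_t−1)−1);  °P = 259 − 259/SG_t;  cells = rate·(V+V_w)·°P
V_w = 22.6·((1.094−1)/(1.057−1)−1) = 14.6702
V_final = 22.6 + 14.6702 = 37.2702
°P = 259 − 259/1.057 = 13.9669
cells = 1.07·37.2702·13.9669

556.9867 billion cells


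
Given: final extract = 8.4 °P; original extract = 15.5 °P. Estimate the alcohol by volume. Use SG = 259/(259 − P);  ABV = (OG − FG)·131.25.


OG = 259/(259 − 15.5) = 1.0637
FG = 259/(259 − 8.4) = 1.0335
ABV = (1.0637 − 1.0335)·131.25

3.9553 % ABV


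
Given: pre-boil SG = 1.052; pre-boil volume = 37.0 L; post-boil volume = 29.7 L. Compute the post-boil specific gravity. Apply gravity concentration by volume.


SG_post = 1 + (SG_pre − 1)·V_pre/V_post
pts_pre = (1.052 − 1)·1000 = 52.0000
pts_post = 52.0000·37.0/29.7 = 64.7811
SG_post = 1 + 64.7811/1000

1.0648


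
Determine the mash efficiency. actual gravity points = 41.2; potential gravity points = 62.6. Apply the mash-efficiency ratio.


efficiency = actual / potential × 100
efficiency = 41.2 / 62.6 × 100

65.8147 %


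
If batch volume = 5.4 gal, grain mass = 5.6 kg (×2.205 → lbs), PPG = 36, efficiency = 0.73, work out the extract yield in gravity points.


points = lbs × PPG × eff / vol
lbs = 5.6 × 2.205 = 12.3480
points = 12.3480 × 36 × 0.73 / 5.4

60.0936 points


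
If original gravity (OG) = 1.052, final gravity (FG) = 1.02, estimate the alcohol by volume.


ABV = (OG − FG) · 131.25
ABV = (1.052 − 1.02) · 131.25

4.2000 % ABV


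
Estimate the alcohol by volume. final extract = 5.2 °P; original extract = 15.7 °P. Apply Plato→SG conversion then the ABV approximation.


SG = 259/(259 − P);  ABV = (OG − FG)·131.25
OG = 259/(259 − 15.7) = 1.0645
FG = 259/(259 − 5.2) = 1.0205
ABV = (1.0645 − 1.0205)·131.25

5.7804 % ABV


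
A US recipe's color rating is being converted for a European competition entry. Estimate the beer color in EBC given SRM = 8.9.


EBC = SRM · 1.97
EBC = 8.9 · 1.97

17.5330 EBC


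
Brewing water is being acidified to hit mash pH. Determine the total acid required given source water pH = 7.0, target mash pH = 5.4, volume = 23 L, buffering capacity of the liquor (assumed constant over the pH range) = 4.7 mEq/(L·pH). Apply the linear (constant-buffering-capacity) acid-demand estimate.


acid = buffering capacity · (pH_source − pH_target) · V
acid = 4.7 · (7.0 − 5.4) · 23

172.9600 mEq


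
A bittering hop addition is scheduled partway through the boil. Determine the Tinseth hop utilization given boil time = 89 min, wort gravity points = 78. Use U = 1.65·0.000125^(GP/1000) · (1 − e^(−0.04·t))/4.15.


bigness = 1.65·0.000125^(78/1000) = 0.8185
boil_factor = (1 − e^(−0.04·89))/4.15 = 0.2341
U = 0.8185 · 0.2341

0.1916


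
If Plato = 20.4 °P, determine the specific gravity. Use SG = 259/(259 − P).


SG = 259/(259 − 20.4)

1.0855


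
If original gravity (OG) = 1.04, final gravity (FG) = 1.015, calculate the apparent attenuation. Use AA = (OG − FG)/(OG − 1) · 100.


AA = (1.04 − 1.015)/(1.04 − 1) · 100

62.5000 %


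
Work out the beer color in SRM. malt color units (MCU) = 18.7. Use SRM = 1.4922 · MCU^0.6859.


SRM = 1.4922 · 18.7^0.6859

11.1220 SRM


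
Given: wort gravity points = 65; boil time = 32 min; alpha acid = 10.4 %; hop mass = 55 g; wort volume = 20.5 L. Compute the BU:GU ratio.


U = 1.65·0.000125^(GP/1000)·(1−e^(−0.04t))/4.15;  IBU = (α/100)·m·U·1000/V;  BU:GU = IBU/GP
U = 1.65·0.000125^(65/1000)·(1−e^(−0.04·32))/4.15 = 0.1600
IBU = (10.4/100)·55·0.1600·1000/20.5 = 44.6572
BU:GU = 44.6572/65

0.6870


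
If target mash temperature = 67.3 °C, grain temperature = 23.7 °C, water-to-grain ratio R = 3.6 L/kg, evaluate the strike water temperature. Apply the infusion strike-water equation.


T_strike = (0.41/R)·(T_mash − T_grain) + T_mash
T_strike = (0.41/3.6)·(67.3 − 23.7) + 67.3

72.2656 °C


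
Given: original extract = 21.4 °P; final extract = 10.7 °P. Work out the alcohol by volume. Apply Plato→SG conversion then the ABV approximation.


SG = 259/(259 − P);  ABV = (OG − FG)·131.25
OG = 259/(259 − 21.4) = 1.0901
FG = 259/(259 − 10.7) = 1.0431
ABV = (1.0901 − 1.0431)·131.25

6.1654 % ABV


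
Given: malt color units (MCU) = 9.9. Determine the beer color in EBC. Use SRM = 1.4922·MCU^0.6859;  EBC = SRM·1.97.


SRM = 1.4922·9.9^0.6859 = 7.1901
EBC = 7.1901·1.97

14.1644 EBC


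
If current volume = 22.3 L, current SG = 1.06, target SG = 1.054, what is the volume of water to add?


V_water = V·((SG_curr − 1)/(SG_target − 1) − 1)
V_water = 22.3·((1.06 − 1)/(1.054 − 1) − 1)

2.4778 L


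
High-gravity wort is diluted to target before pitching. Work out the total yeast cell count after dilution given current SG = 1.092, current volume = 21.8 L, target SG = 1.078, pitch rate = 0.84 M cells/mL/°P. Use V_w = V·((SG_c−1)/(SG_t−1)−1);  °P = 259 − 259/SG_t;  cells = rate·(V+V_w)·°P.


V_w = 21.8·((1.092−1)/(1.078−1)−1) = 3.9128
V_final = 21.8 + 3.9128 = 25.7128
°P = 259 − 259/1.078 = 18.7403
cells = 0.84·25.7128·18.7403

404.7665 billion cells


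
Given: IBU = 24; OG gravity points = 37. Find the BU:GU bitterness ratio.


BU:GU = IBU / OG_points
BU:GU = 24 / 37

0.6486


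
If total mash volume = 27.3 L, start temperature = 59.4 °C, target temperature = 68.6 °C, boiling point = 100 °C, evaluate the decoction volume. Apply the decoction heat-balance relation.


V_dec = V_total·(T_target − T_start)/(T_boil − T_start)
V_dec = 27.3·(68.6 − 59.4)/(100 − 59.4)

6.1862 L


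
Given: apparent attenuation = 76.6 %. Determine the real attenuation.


RA = AA · 0.8192
RA = 76.6 · 0.8192

62.7507 %


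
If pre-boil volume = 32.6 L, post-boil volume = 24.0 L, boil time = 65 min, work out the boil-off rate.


rate = (V_pre − V_post) / (t_min/60)
rate = (32.6 − 24.0) / (65/60)

7.9385 L/hr


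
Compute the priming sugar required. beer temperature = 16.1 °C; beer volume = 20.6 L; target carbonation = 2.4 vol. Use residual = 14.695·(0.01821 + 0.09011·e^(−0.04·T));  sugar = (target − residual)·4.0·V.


residual = 14.695·(0.01821 + 0.09011·e^(−0.04·16.1)) = 0.9630
sugar = (2.4 − 0.9630)·4.0·20.6

118.4062 g


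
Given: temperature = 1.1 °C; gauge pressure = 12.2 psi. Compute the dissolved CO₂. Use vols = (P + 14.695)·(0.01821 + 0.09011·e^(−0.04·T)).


vols = (12.2 + 14.695)·(0.01821 + 0.09011·e^(−0.04·1.1))

2.8089 volumes


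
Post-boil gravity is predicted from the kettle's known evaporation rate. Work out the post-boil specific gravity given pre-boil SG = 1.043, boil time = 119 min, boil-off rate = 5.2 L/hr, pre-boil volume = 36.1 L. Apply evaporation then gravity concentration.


V_post = V_pre − rate·(t/60);  SG_post = 1 + (SG_pre−1)·V_pre/V_post
V_post = 36.1 − 5.2·(119/60) = 25.7867
SG_post = 1 + (1.043 − 1)·36.1/25.7867

1.0602


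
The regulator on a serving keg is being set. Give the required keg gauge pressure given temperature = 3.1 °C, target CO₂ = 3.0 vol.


psi = vols/(0.01821 + 0.09011·e^(−0.04·T)) − 14.695
psi = 3.0/(0.01821 + 0.09011·e^(−0.04·3.1)) − 14.695

15.9763 psi


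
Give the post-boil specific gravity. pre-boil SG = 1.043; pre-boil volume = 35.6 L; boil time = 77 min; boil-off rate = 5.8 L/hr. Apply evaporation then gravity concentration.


V_post = V_pre − rate·(t/60);  SG_post = 1 + (SG_pre−1)·V_pre/V_post
V_post = 35.6 − 5.8·(77/60) = 28.1567
SG_post = 1 + (1.043 − 1)·35.6/28.1567

1.0544


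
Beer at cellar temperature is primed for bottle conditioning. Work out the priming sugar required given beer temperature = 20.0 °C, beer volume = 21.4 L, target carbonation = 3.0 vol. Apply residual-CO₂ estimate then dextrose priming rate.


residual = 14.695·(0.01821 + 0.09011·e^(−0.04·T));  sugar = (target − residual)·4.0·V
residual = 14.695·(0.01821 + 0.09011·e^(−0.04·20.0)) = 0.8626
sugar = (3.0 − 0.8626)·4.0·21.4

182.9630 g


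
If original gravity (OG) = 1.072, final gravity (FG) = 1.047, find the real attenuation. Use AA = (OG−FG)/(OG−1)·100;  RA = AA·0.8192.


AA = (1.072 − 1.047)/(1.072 − 1)·100 = 34.7222
RA = 34.7222·0.8192

28.4444 %


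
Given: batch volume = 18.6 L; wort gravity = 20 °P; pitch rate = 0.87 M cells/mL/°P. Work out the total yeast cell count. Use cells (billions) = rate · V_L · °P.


cells = 0.87 · 18.6 · 20

323.6400 billion cells


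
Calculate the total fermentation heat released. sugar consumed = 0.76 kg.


Q = m_sugar · 590 kJ/kg
Q = 0.76 · 590

448.4000 kJ


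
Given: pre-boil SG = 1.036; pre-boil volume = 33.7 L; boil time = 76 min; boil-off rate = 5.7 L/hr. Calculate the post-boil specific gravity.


V_post = V_pre − rate·(t/60);  SG_post = 1 + (SG_pre−1)·V_pre/V_post
V_post = 33.7 − 5.7·(76/60) = 26.4800
SG_post = 1 + (1.036 − 1)·33.7/26.4800

1.0458


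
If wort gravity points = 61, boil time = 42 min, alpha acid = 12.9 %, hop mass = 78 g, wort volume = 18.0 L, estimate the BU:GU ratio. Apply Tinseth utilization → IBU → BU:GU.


U = 1.65·0.000125^(GP/1000)·(1−e^(−0.04t))/4.15;  IBU = (α/100)·m·U·1000/V;  BU:GU = IBU/GP
U = 1.65·0.000125^(61/1000)·(1−e^(−0.04·42))/4.15 = 0.1870
IBU = (12.9/100)·78·0.1870·1000/18.0 = 104.5163
BU:GU = 104.5163/61

1.7134


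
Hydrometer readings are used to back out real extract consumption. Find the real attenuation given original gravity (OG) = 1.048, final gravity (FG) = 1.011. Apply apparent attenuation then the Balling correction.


AA = (OG−FG)/(OG−1)·100;  RA = AA·0.8192
AA = (1.048 − 1.011)/(1.048 − 1)·100 = 77.0833
RA = 77.0833·0.8192

63.1467 %


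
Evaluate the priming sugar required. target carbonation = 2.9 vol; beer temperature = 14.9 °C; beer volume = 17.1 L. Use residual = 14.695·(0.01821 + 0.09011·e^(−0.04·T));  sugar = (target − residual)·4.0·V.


residual = 14.695·(0.01821 + 0.09011·e^(−0.04·14.9)) = 0.9972
sugar = (2.9 − 0.9972)·4.0·17.1

130.1497 g


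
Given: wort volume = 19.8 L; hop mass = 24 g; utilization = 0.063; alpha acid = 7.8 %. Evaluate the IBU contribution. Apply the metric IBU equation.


IBU = (α/100)·mass·U·1000 / V
IBU = (7.8/100)·24·0.063·1000 / 19.8

5.9564 IBU


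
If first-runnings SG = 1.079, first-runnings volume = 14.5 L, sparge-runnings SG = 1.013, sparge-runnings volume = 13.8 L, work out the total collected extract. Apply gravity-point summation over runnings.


total = Σ (SG_i − 1)·1000·V_i
first = (1.079 − 1)·1000·14.5 = 1145.5000
sparge = (1.013 − 1)·1000·13.8 = 179.4000
total = 1145.5000 + 179.4000

1324.9000 gravity·L


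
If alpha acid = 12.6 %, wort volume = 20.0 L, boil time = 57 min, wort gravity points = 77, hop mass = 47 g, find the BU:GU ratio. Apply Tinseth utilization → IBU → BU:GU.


U = 1.65·0.000125^(GP/1000)·(1−e^(−0.04t))/4.15;  IBU = (α/100)·m·U·1000/V;  BU:GU = IBU/GP
U = 1.65·0.000125^(77/1000)·(1−e^(−0.04·57))/4.15 = 0.1787
IBU = (12.6/100)·47·0.1787·1000/20.0 = 52.9024
BU:GU = 52.9024/77

0.6870


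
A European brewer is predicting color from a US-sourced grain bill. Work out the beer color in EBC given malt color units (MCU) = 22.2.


SRM = 1.4922·MCU^0.6859;  EBC = SRM·1.97
SRM = 1.4922·22.2^0.6859 = 12.5110
EBC = 12.5110·1.97

24.6466 EBC


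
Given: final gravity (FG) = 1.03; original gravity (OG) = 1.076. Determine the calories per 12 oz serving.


ABW = (OG−FG)·131.25·0.79/FG;  °P = 259 − 259/SG (for OG→OE and FG→AE);  RE = 0.1808·OE + 0.8192·AE;  Cal = (6.9·ABW + 4·(RE−0.1))·FG·3.55
ABW = (1.076 − 1.03)·131.25·0.79/1.03 = 4.6307
OE = 259 − 259/1.076 = 18.2937 °P
AE = 259 − 259/1.03 = 7.5437 °P
RE = 0.1808·18.2937 + 0.8192·7.5437 = 9.4873 °P
Cal = (6.9·4.6307 + 4·(9.4873−0.1))·1.03·3.55

254.1304 kcal


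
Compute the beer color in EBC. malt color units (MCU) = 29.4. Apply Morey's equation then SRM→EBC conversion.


SRM = 1.4922·MCU^0.6859;  EBC = SRM·1.97
SRM = 1.4922·29.4^0.6859 = 15.1693
EBC = 15.1693·1.97

29.8836 EBC


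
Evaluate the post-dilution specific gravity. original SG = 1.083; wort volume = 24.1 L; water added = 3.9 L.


SG_new = 1 + (SG_old − 1)·V_old/(V_old + V_water)
pts = (1.083 − 1)·1000·24.1/(24.1 + 3.9) = 71.4393
SG_new = 1 + 71.4393/1000

1.0714


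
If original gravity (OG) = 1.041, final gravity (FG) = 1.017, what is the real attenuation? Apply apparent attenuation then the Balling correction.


AA = (OG−FG)/(OG−1)·100;  RA = AA·0.8192
AA = (1.041 − 1.017)/(1.041 − 1)·100 = 58.5366
RA = 58.5366·0.8192

47.9532 %


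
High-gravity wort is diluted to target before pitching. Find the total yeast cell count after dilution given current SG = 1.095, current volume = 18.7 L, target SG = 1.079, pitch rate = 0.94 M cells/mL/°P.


V_w = V·((SG_c−1)/(SG_t−1)−1);  °P = 259 − 259/SG_t;  cells = rate·(V+V_w)·°P
V_w = 18.7·((1.095−1)/(1.079−1)−1) = 3.7873
V_final = 18.7 + 3.7873 = 22.4873
°P = 259 − 259/1.079 = 18.9629
cells = 0.94·22.4873·18.9629

400.8403 billion cells


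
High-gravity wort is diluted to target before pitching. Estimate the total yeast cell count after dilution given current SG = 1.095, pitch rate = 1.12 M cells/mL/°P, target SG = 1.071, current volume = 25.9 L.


V_w = V·((SG_c−1)/(SG_t−1)−1);  °P = 259 − 259/SG_t;  cells = rate·(V+V_w)·°P
V_w = 25.9·((1.095−1)/(1.071−1)−1) = 8.7549
V_final = 25.9 + 8.7549 = 34.6549
°P = 259 − 259/1.071 = 17.1699
cells = 1.12·34.6549·17.1699

666.4256 billion cells


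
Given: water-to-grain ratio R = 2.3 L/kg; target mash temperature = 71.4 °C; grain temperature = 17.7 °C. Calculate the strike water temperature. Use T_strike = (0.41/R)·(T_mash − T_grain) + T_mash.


T_strike = (0.41/2.3)·(71.4 − 17.7) + 71.4

80.9726 °C


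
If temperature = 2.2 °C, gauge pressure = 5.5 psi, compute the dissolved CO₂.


vols = (P + 14.695)·(0.01821 + 0.09011·e^(−0.04·T))
vols = (5.5 + 14.695)·(0.01821 + 0.09011·e^(−0.04·2.2))

2.0342 volumes


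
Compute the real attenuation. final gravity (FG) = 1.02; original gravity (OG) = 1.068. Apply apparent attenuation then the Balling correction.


AA = (OG−FG)/(OG−1)·100;  RA = AA·0.8192
AA = (1.068 − 1.02)/(1.068 − 1)·100 = 70.5882
RA = 70.5882·0.8192

57.8259 %


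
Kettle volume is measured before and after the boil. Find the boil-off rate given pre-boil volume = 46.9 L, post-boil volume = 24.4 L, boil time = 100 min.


rate = (V_pre − V_post) / (t_min/60)
rate = (46.9 − 24.4) / (100/60)

13.5000 L/hr


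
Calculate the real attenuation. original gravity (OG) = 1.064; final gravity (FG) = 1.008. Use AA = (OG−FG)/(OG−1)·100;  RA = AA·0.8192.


AA = (1.064 − 1.008)/(1.064 − 1)·100 = 87.5000
RA = 87.5000·0.8192

71.6800 %


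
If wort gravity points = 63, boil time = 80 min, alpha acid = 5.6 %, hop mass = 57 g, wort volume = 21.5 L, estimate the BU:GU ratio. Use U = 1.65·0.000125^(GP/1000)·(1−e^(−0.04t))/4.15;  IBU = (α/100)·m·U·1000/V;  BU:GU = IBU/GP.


U = 1.65·0.000125^(63/1000)·(1−e^(−0.04·80))/4.15 = 0.2165
IBU = (5.6/100)·57·0.2165·1000/21.5 = 32.1434
BU:GU = 32.1434/63

0.5102


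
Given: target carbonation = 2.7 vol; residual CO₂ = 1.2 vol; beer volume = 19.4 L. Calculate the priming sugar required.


sugar = (target − residual)·4.0·V
sugar = (2.7 − 1.2)·4.0·19.4

116.4000 g


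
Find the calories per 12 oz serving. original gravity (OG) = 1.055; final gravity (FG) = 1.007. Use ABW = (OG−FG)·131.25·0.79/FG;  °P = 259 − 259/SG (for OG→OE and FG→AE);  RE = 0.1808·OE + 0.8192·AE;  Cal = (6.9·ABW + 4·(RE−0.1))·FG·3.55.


ABW = (1.055 − 1.007)·131.25·0.79/1.007 = 4.9424
OE = 259 − 259/1.055 = 13.5024 °P
AE = 259 − 259/1.007 = 1.8004 °P
RE = 0.1808·13.5024 + 0.8192·1.8004 = 3.9161 °P
Cal = (6.9·4.9424 + 4·(3.9161−0.1))·1.007·3.55

176.4798 kcal


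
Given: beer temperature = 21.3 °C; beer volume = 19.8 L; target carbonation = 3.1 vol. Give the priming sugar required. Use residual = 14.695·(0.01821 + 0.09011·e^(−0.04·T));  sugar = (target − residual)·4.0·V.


residual = 14.695·(0.01821 + 0.09011·e^(−0.04·21.3)) = 0.8324
sugar = (3.1 − 0.8324)·4.0·19.8

179.5913 g


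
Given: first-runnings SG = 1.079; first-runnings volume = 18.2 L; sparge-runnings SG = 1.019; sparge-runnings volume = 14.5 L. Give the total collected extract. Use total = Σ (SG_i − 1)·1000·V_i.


first = (1.079 − 1)·1000·18.2 = 1437.8000
sparge = (1.019 − 1)·1000·14.5 = 275.5000
total = 1437.8000 + 275.5000

1713.3000 gravity·L


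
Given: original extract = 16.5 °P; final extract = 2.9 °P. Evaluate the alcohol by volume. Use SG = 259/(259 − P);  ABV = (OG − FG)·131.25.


OG = 259/(259 − 16.5) = 1.0680
FG = 259/(259 − 2.9) = 1.0113
ABV = (1.0680 − 1.0113)·131.25

7.4442 % ABV


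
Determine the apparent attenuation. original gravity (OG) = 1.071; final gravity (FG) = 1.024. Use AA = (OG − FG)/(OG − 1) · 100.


AA = (1.071 − 1.024)/(1.071 − 1) · 100

66.1972 %


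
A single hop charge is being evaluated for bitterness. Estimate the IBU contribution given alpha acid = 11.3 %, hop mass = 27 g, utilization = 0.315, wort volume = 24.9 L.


IBU = (α/100)·mass·U·1000 / V
IBU = (11.3/100)·27·0.315·1000 / 24.9

38.5970 IBU


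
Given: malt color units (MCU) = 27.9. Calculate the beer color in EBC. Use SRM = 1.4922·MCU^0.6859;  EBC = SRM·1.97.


SRM = 1.4922·27.9^0.6859 = 14.6341
EBC = 14.6341·1.97

28.8292 EBC


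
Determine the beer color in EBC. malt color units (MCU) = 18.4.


SRM = 1.4922·MCU^0.6859;  EBC = SRM·1.97
SRM = 1.4922·18.4^0.6859 = 10.9993
EBC = 10.9993·1.97

21.6686 EBC


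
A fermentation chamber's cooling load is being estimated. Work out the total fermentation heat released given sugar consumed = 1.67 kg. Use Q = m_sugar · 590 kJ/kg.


Q = 1.67 · 590

985.3000 kJ


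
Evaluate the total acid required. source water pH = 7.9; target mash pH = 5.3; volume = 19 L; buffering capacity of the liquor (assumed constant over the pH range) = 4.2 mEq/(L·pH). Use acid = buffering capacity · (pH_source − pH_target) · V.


acid = 4.2 · (7.9 − 5.3) · 19

207.4800 mEq


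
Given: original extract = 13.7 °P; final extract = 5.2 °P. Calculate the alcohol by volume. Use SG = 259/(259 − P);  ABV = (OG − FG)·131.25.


OG = 259/(259 − 13.7) = 1.0558
FG = 259/(259 − 5.2) = 1.0205
ABV = (1.0558 − 1.0205)·131.25

4.6412 % ABV


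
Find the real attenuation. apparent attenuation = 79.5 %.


RA = AA · 0.8192
RA = 79.5 · 0.8192

65.1264 %


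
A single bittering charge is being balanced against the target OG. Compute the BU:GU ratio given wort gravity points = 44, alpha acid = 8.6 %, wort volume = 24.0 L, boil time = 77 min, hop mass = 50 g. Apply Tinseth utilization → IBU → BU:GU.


U = 1.65·0.000125^(GP/1000)·(1−e^(−0.04t))/4.15;  IBU = (α/100)·m·U·1000/V;  BU:GU = IBU/GP
U = 1.65·0.000125^(44/1000)·(1−e^(−0.04·77))/4.15 = 0.2554
IBU = (8.6/100)·50·0.2554·1000/24.0 = 45.7640
BU:GU = 45.7640/44

1.0401


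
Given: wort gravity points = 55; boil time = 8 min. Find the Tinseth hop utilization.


U = 1.65·0.000125^(GP/1000) · (1 − e^(−0.04·t))/4.15
bigness = 1.65·0.000125^(55/1000) = 1.0065
boil_factor = (1 − e^(−0.04·8))/4.15 = 0.0660
U = 1.0065 · 0.0660

0.0664


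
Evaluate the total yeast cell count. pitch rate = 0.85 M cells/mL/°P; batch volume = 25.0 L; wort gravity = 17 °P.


cells (billions) = rate · V_L · °P
cells = 0.85 · 25.0 · 17

361.2500 billion cells


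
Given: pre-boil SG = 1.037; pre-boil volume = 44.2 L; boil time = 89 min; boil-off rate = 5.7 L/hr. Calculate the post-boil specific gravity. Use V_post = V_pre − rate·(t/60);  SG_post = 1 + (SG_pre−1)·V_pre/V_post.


V_post = 44.2 − 5.7·(89/60) = 35.7450
SG_post = 1 + (1.037 − 1)·44.2/35.7450

1.0458


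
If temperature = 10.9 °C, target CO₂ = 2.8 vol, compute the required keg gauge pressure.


psi = vols/(0.01821 + 0.09011·e^(−0.04·T)) − 14.695
psi = 2.8/(0.01821 + 0.09011·e^(−0.04·10.9)) − 14.695

21.9174 psi


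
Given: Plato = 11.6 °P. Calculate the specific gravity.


SG = 259/(259 − P)
SG = 259/(259 − 11.6)

1.0469


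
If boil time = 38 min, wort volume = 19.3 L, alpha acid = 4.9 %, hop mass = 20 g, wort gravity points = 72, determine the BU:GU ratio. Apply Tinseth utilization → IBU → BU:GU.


U = 1.65·0.000125^(GP/1000)·(1−e^(−0.04t))/4.15;  IBU = (α/100)·m·U·1000/V;  BU:GU = IBU/GP
U = 1.65·0.000125^(72/1000)·(1−e^(−0.04·38))/4.15 = 0.1626
IBU = (4.9/100)·20·0.1626·1000/19.3 = 8.2584
BU:GU = 8.2584/72

0.1147


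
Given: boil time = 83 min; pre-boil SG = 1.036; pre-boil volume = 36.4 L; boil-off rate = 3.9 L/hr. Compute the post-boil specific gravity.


V_post = V_pre − rate·(t/60);  SG_post = 1 + (SG_pre−1)·V_pre/V_post
V_post = 36.4 − 3.9·(83/60) = 31.0050
SG_post = 1 + (1.036 − 1)·36.4/31.0050

1.0423


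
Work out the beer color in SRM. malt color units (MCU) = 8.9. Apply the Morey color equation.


SRM = 1.4922 · MCU^0.6859
SRM = 1.4922 · 8.9^0.6859

6.6836 SRM


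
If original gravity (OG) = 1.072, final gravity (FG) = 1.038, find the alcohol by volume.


ABV = (OG − FG) · 131.25
ABV = (1.072 − 1.038) · 131.25

4.4625 % ABV


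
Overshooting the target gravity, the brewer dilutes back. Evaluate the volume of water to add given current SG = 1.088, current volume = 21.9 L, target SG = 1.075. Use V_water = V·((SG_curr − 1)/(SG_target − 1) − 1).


V_water = 21.9·((1.088 − 1)/(1.075 − 1) − 1)

3.7960 L


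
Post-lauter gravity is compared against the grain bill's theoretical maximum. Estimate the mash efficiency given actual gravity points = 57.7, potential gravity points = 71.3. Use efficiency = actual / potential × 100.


efficiency = 57.7 / 71.3 × 100

80.9257 %


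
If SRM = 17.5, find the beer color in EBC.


EBC = SRM · 1.97
EBC = 17.5 · 1.97

34.4750 EBC


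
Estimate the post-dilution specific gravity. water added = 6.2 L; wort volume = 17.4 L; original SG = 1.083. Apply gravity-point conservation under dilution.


SG_new = 1 + (SG_old − 1)·V_old/(V_old + V_water)
pts = (1.083 − 1)·1000·17.4/(17.4 + 6.2) = 61.1949
SG_new = 1 + 61.1949/1000

1.0612


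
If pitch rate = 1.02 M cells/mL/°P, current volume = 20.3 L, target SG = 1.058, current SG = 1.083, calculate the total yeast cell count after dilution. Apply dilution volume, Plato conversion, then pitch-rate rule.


V_w = V·((SG_c−1)/(SG_t−1)−1);  °P = 259 − 259/SG_t;  cells = rate·(V+V_w)·°P
V_w = 20.3·((1.083−1)/(1.058−1)−1) = 8.7500
V_final = 20.3 + 8.7500 = 29.0500
°P = 259 − 259/1.058 = 14.1985
cells = 1.02·29.0500·14.1985

420.7154 billion cells


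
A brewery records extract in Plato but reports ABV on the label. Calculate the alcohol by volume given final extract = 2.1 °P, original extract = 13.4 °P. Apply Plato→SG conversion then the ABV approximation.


SG = 259/(259 − P);  ABV = (OG − FG)·131.25
OG = 259/(259 − 13.4) = 1.0546
FG = 259/(259 − 2.1) = 1.0082
ABV = (1.0546 − 1.0082)·131.25

6.0881 % ABV


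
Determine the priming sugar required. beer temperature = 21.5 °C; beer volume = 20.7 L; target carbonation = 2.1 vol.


residual = 14.695·(0.01821 + 0.09011·e^(−0.04·T));  sugar = (target − residual)·4.0·V
residual = 14.695·(0.01821 + 0.09011·e^(−0.04·21.5)) = 0.8279
sugar = (2.1 − 0.8279)·4.0·20.7

105.3271 g


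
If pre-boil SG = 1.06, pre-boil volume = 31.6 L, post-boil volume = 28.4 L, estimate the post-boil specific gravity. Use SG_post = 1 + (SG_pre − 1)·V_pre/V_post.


pts_pre = (1.06 − 1)·1000 = 60.0000
pts_post = 60.0000·31.6/28.4 = 66.7606
SG_post = 1 + 66.7606/1000

1.0668


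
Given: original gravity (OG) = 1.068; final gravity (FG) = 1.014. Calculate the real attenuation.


AA = (OG−FG)/(OG−1)·100;  RA = AA·0.8192
AA = (1.068 − 1.014)/(1.068 − 1)·100 = 79.4118
RA = 79.4118·0.8192

65.0541 %


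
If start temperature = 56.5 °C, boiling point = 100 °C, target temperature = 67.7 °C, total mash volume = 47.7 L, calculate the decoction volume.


V_dec = V_total·(T_target − T_start)/(T_boil − T_start)
V_dec = 47.7·(67.7 − 56.5)/(100 − 56.5)

12.2814 L


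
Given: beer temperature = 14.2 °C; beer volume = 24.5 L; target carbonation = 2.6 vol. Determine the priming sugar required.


residual = 14.695·(0.01821 + 0.09011·e^(−0.04·T));  sugar = (target − residual)·4.0·V
residual = 14.695·(0.01821 + 0.09011·e^(−0.04·14.2)) = 1.0179
sugar = (2.6 − 1.0179)·4.0·24.5

155.0414 g


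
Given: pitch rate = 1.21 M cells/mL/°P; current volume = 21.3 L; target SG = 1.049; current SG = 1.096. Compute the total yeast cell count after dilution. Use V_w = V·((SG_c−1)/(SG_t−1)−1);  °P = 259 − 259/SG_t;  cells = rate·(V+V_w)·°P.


V_w = 21.3·((1.096−1)/(1.049−1)−1) = 20.4306
V_final = 21.3 + 20.4306 = 41.7306
°P = 259 − 259/1.049 = 12.0982
cells = 1.21·41.7306·12.0982

610.8864 billion cells


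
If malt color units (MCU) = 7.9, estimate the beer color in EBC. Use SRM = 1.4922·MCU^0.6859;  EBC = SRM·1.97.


SRM = 1.4922·7.9^0.6859 = 6.1590
EBC = 6.1590·1.97

12.1332 EBC


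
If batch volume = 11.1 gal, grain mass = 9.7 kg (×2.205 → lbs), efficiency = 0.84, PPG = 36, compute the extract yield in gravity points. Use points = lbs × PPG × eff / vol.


lbs = 9.7 × 2.205 = 21.3885
points = 21.3885 × 36 × 0.84 / 11.1

58.2692 points


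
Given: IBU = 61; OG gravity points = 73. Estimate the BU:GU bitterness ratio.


BU:GU = IBU / OG_points
BU:GU = 61 / 73

0.8356


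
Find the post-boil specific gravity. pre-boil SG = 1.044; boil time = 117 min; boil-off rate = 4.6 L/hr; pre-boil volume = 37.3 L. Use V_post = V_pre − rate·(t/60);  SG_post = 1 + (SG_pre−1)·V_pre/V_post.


V_post = 37.3 − 4.6·(117/60) = 28.3300
SG_post = 1 + (1.044 − 1)·37.3/28.3300

1.0579


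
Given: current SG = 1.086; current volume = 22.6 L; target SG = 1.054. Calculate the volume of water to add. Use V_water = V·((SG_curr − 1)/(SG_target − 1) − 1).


V_water = 22.6·((1.086 − 1)/(1.054 − 1) − 1)

13.3926 L


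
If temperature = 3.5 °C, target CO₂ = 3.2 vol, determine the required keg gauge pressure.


psi = vols/(0.01821 + 0.09011·e^(−0.04·T)) − 14.695
psi = 3.2/(0.01821 + 0.09011·e^(−0.04·3.5)) − 14.695

18.4492 psi


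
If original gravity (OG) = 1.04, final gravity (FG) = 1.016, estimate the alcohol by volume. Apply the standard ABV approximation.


ABV = (OG − FG) · 131.25
ABV = (1.04 − 1.016) · 131.25

3.1500 % ABV


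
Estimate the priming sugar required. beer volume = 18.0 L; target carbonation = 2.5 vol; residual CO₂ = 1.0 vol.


sugar = (target − residual)·4.0·V
sugar = (2.5 − 1.0)·4.0·18.0

108.0000 g


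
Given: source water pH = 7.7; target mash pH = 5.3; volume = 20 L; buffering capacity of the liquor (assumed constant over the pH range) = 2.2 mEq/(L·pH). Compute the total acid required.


acid = buffering capacity · (pH_source − pH_target) · V
acid = 2.2 · (7.7 − 5.3) · 20

105.6000 mEq


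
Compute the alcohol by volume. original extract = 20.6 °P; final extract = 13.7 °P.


SG = 259/(259 − P);  ABV = (OG − FG)·131.25
OG = 259/(259 − 20.6) = 1.0864
FG = 259/(259 − 13.7) = 1.0558
ABV = (1.0864 − 1.0558)·131.25

4.0109 % ABV


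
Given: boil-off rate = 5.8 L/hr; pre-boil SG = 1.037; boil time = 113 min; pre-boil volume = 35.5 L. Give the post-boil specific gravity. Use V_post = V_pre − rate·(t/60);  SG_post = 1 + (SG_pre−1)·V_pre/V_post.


V_post = 35.5 − 5.8·(113/60) = 24.5767
SG_post = 1 + (1.037 − 1)·35.5/24.5767

1.0534


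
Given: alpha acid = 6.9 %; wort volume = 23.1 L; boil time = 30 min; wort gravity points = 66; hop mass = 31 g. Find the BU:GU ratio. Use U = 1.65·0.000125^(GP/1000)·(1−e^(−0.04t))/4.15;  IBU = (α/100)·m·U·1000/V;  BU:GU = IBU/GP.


U = 1.65·0.000125^(66/1000)·(1−e^(−0.04·30))/4.15 = 0.1535
IBU = (6.9/100)·31·0.1535·1000/23.1 = 14.2163
BU:GU = 14.2163/66

0.2154


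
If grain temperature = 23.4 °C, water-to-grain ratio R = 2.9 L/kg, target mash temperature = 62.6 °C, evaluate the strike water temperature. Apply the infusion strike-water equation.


T_strike = (0.41/R)·(T_mash − T_grain) + T_mash
T_strike = (0.41/2.9)·(62.6 − 23.4) + 62.6

68.1421 °C


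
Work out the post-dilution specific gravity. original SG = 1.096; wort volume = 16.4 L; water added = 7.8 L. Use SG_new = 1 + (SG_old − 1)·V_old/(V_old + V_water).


pts = (1.096 − 1)·1000·16.4/(16.4 + 7.8) = 65.0579
SG_new = 1 + 65.0579/1000

1.0651


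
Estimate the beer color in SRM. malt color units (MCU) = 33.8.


SRM = 1.4922 · MCU^0.6859
SRM = 1.4922 · 33.8^0.6859

16.6921 SRM


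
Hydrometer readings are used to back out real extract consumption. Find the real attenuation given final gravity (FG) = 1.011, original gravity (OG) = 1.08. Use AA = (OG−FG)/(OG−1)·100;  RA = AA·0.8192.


AA = (1.08 − 1.011)/(1.08 − 1)·100 = 86.2500
RA = 86.2500·0.8192

70.6560 %


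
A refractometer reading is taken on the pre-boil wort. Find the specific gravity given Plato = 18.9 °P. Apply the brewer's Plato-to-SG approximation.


SG = 259/(259 − P)
SG = 259/(259 − 18.9)

1.0787


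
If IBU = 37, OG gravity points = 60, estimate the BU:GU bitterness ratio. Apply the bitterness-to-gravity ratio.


BU:GU = IBU / OG_points
BU:GU = 37 / 60

0.6167


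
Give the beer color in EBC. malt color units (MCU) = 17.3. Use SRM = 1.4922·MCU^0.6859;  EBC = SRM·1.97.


SRM = 1.4922·17.3^0.6859 = 10.5439
EBC = 10.5439·1.97

20.7716 EBC


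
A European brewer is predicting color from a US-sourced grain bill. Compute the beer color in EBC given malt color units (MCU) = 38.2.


SRM = 1.4922·MCU^0.6859;  EBC = SRM·1.97
SRM = 1.4922·38.2^0.6859 = 18.1537
EBC = 18.1537·1.97

35.7627 EBC


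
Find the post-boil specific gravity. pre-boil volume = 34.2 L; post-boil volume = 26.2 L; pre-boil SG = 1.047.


SG_post = 1 + (SG_pre − 1)·V_pre/V_post
pts_pre = (1.047 − 1)·1000 = 47.0000
pts_post = 47.0000·34.2/26.2 = 61.3511
SG_post = 1 + 61.3511/1000

1.0614


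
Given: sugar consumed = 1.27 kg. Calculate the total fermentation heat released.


Q = m_sugar · 590 kJ/kg
Q = 1.27 · 590

749.3000 kJ


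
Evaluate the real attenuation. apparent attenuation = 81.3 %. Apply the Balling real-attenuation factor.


RA = AA · 0.8192
RA = 81.3 · 0.8192

66.6010 %


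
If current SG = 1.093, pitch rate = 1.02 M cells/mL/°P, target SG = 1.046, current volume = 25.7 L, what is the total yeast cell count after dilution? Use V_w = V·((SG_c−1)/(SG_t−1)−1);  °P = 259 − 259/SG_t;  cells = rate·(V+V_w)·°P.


V_w = 25.7·((1.093−1)/(1.046−1)−1) = 26.2587
V_final = 25.7 + 26.2587 = 51.9587
°P = 259 − 259/1.046 = 11.3901
cells = 1.02·51.9587·11.3901

603.6488 billion cells


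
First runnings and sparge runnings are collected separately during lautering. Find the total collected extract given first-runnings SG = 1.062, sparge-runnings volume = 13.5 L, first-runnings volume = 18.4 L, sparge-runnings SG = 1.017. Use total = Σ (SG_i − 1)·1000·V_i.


first = (1.062 − 1)·1000·18.4 = 1140.8000
sparge = (1.017 − 1)·1000·13.5 = 229.5000
total = 1140.8000 + 229.5000

1370.3000 gravity·L


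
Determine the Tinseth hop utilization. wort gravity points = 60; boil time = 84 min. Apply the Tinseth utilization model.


U = 1.65·0.000125^(GP/1000) · (1 − e^(−0.04·t))/4.15
bigness = 1.65·0.000125^(60/1000) = 0.9623
boil_factor = (1 − e^(−0.04·84))/4.15 = 0.2326
U = 0.9623 · 0.2326

0.2238


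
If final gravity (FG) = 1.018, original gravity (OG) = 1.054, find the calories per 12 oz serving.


ABW = (OG−FG)·131.25·0.79/FG;  °P = 259 − 259/SG (for OG→OE and FG→AE);  RE = 0.1808·OE + 0.8192·AE;  Cal = (6.9·ABW + 4·(RE−0.1))·FG·3.55
ABW = (1.054 − 1.018)·131.25·0.79/1.018 = 3.6667
OE = 259 − 259/1.054 = 13.2694 °P
AE = 259 − 259/1.018 = 4.5796 °P
RE = 0.1808·13.2694 + 0.8192·4.5796 = 6.1507 °P
Cal = (6.9·3.6667 + 4·(6.1507−0.1))·1.018·3.55

178.9002 kcal


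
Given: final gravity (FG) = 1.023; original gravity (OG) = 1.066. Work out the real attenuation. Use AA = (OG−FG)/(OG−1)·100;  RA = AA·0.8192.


AA = (1.066 − 1.023)/(1.066 − 1)·100 = 65.1515
RA = 65.1515·0.8192

53.3721 %


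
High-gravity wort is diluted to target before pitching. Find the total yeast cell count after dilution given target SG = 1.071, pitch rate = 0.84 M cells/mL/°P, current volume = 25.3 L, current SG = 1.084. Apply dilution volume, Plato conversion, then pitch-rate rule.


V_w = V·((SG_c−1)/(SG_t−1)−1);  °P = 259 − 259/SG_t;  cells = rate·(V+V_w)·°P
V_w = 25.3·((1.084−1)/(1.071−1)−1) = 4.6324
V_final = 25.3 + 4.6324 = 29.9324
°P = 259 − 259/1.071 = 17.1699
cells = 0.84·29.9324·17.1699

431.7073 billion cells


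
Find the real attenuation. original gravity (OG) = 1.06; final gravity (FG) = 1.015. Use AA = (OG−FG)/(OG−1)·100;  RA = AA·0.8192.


AA = (1.06 − 1.015)/(1.06 − 1)·100 = 75.0000
RA = 75.0000·0.8192

61.4400 %


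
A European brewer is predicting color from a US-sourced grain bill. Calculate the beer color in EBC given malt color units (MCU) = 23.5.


SRM = 1.4922·MCU^0.6859;  EBC = SRM·1.97
SRM = 1.4922·23.5^0.6859 = 13.0090
EBC = 13.0090·1.97

25.6276 EBC


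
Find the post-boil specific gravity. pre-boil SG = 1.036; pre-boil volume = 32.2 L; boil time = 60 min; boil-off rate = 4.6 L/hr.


V_post = V_pre − rate·(t/60);  SG_post = 1 + (SG_pre−1)·V_pre/V_post
V_post = 32.2 − 4.6·(60/60) = 27.6000
SG_post = 1 + (1.036 − 1)·32.2/27.6000

1.0420


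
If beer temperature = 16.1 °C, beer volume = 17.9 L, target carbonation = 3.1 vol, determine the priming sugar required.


residual = 14.695·(0.01821 + 0.09011·e^(−0.04·T));  sugar = (target − residual)·4.0·V
residual = 14.695·(0.01821 + 0.09011·e^(−0.04·16.1)) = 0.9630
sugar = (3.1 − 0.9630)·4.0·17.9

153.0069 g


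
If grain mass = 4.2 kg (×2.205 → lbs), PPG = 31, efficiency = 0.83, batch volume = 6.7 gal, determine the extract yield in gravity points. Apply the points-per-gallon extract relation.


points = lbs × PPG × eff / vol
lbs = 4.2 × 2.205 = 9.2610
points = 9.2610 × 31 × 0.83 / 6.7

35.5650 points


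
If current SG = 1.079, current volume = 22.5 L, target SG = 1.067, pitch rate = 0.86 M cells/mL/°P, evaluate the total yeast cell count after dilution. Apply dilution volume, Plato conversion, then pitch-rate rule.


V_w = V·((SG_c−1)/(SG_t−1)−1);  °P = 259 − 259/SG_t;  cells = rate·(V+V_w)·°P
V_w = 22.5·((1.079−1)/(1.067−1)−1) = 4.0299
V_final = 22.5 + 4.0299 = 26.5299
°P = 259 − 259/1.067 = 16.2634
cells = 0.86·26.5299·16.2634

371.0594 billion cells


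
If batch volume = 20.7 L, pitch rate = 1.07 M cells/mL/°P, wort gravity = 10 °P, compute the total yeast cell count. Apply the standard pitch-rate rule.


cells (billions) = rate · V_L · °P
cells = 1.07 · 20.7 · 10

221.4900 billion cells


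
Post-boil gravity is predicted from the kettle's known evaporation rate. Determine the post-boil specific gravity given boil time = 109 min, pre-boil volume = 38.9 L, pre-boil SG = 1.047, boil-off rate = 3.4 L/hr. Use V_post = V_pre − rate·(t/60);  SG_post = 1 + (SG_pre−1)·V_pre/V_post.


V_post = 38.9 − 3.4·(109/60) = 32.7233
SG_post = 1 + (1.047 − 1)·38.9/32.7233

1.0559


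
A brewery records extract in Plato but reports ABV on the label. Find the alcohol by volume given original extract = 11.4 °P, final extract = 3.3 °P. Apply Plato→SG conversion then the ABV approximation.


SG = 259/(259 − P);  ABV = (OG − FG)·131.25
OG = 259/(259 − 11.4) = 1.0460
FG = 259/(259 − 3.3) = 1.0129
ABV = (1.0460 − 1.0129)·131.25

4.3491 % ABV


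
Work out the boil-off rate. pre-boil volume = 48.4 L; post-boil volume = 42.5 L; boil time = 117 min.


rate = (V_pre − V_post) / (t_min/60)
rate = (48.4 − 42.5) / (117/60)

3.0256 L/hr


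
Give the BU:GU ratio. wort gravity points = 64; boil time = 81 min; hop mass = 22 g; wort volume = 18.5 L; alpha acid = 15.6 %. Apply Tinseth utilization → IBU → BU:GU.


U = 1.65·0.000125^(GP/1000)·(1−e^(−0.04t))/4.15;  IBU = (α/100)·m·U·1000/V;  BU:GU = IBU/GP
U = 1.65·0.000125^(64/1000)·(1−e^(−0.04·81))/4.15 = 0.2149
IBU = (15.6/100)·22·0.2149·1000/18.5 = 39.8715
BU:GU = 39.8715/64

0.6230
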